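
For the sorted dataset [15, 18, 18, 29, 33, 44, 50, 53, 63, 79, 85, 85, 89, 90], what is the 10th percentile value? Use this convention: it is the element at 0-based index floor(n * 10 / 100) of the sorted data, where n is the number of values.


The dataset has n = 14 elements.
Index = floor(14 * 10 / 100) = floor(140 / 100) = floor(1.4) = 1
Counting from index 0 in the sorted data, the element at index 1 is 18.
Final answer: 18


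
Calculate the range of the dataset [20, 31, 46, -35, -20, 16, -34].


Maximum value: 46
Minimum value: -35
Range = 46 - (-35) = 81
Final answer: 81


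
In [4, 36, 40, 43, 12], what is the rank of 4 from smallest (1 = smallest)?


Sort ascending: [4, 12, 36, 40, 43]
Find 4 in the sorted list.
4 is at position 1 (1-indexed).
Final answer: 1


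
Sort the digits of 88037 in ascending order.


The number 88037 has digits: 8, 8, 0, 3, 7
Sorted: 0, 3, 7, 8, 8
Joining the sorted digits gives the result.
Final answer: 03788


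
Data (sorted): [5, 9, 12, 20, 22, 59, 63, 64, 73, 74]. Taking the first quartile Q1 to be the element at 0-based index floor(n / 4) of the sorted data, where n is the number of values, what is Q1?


The list has n = 10 elements.
Q1 index = floor(10 / 4) = floor(2.5) = 2
Counting from index 0 in the sorted data, the element at index 2 is 12.
Final answer: 12


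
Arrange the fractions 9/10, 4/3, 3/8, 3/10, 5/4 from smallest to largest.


Convert to decimal for comparison:
  9/10 = 0.9
  4/3 = 1.3333
  3/8 = 0.375
  3/10 = 0.3
  5/4 = 1.25
Decimals in increasing order: 0.3 < 0.375 < 0.9 < 1.25 < 1.3333
Writing each back as its fraction gives the sorted order.
Final answer: 3/10, 3/8, 9/10, 5/4, 4/3


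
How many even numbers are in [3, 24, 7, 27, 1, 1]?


Check each element:
  3 is odd
  24 is even
  7 is odd
  27 is odd
  1 is odd
  1 is odd
Evens: [24]
Count of evens = 1
Final answer: 1


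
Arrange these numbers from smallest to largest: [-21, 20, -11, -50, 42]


Original list: [-21, 20, -11, -50, 42]
Repeatedly take the smallest remaining element:
  Remaining [-21, 20, -11, -50, 42] -> smallest is -50
  Remaining [-21, 20, -11, 42] -> smallest is -21
  Remaining [20, -11, 42] -> smallest is -11
  Remaining [20, 42] -> smallest is 20
  Remaining [42] -> smallest is 42
Collecting the picks in order gives the sorted list.
Final answer: [-50, -21, -11, 20, 42]


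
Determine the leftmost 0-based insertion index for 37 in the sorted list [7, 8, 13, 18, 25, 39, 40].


List is sorted: [7, 8, 13, 18, 25, 39, 40]
We need the leftmost position where 37 can be inserted, i.e. the first index whose element is >= 37 (or the end of the list if none is).
Binary search with low=0, high=7 (0-based indices):
  low=0, high=7, mid=3: a[3]=18 < 37, so low = 4
  low=4, high=7, mid=5: a[5]=39 >= 37, so high = 5
  low=4, high=5, mid=4: a[4]=25 < 37, so low = 5
Now low = high = 5, so the insertion index is 5.
Final answer: 5


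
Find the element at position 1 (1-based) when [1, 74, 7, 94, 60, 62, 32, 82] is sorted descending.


Sort descending: [94, 82, 74, 62, 60, 32, 7, 1]
The 1st element (1-indexed) is at index 0.
Value = 94
Final answer: 94


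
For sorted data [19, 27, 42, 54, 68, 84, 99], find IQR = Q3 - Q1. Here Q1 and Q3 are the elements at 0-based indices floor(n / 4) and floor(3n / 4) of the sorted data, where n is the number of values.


The data has n = 7 elements.
Q1 index = floor(7 / 4) = floor(1.75) = 1; Q3 index = floor(3 * 7 / 4) = floor(5.25) = 5
Q1 = element at index 1 = 27
Q3 = element at index 5 = 84
IQR = 84 - 27 = 57
Final answer: 57


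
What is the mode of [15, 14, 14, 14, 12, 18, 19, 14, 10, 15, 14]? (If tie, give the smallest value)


Count the frequency of each value:
  10 appears 1 time(s)
  12 appears 1 time(s)
  14 appears 5 time(s)
  15 appears 2 time(s)
  18 appears 1 time(s)
  19 appears 1 time(s)
Maximum frequency is 5.
Only 14 reaches that frequency, so it is the mode.
Final answer: 14


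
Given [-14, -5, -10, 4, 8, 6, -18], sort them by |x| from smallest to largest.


Compute absolute values:
  |-14| = 14
  |-5| = 5
  |-10| = 10
  |4| = 4
  |8| = 8
  |6| = 6
  |-18| = 18
Absolute values in increasing order: 4 < 5 < 6 < 8 < 10 < 14 < 18
Listing the original numbers in that order gives the answer.
Final answer: [4, -5, 6, 8, -10, -14, -18]


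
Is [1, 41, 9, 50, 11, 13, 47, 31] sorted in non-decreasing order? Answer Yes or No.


Check consecutive pairs:
  1 <= 41? True
  41 <= 9? False
  9 <= 50? True
  50 <= 11? False
  11 <= 13? True
  13 <= 47? True
  47 <= 31? False
3 consecutive pair(s) are out of order, so the list is not sorted.
Final answer: No


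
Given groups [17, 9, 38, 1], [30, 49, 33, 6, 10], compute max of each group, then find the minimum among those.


Find max of each group:
  Group 1: [17, 9, 38, 1] -> max = 38
  Group 2: [30, 49, 33, 6, 10] -> max = 49
Maxes: [38, 49]
Minimum of maxes = 38
Final answer: 38


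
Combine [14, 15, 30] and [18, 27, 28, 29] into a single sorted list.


List A: [14, 15, 30]
List B: [18, 27, 28, 29]
Repeatedly compare the front elements and take the smaller:
  14 vs 18 -> take 14
  15 vs 18 -> take 15
  30 vs 18 -> take 18
  30 vs 27 -> take 27
  30 vs 28 -> take 28
  30 vs 29 -> take 29
  B is exhausted; append the rest of A: [30]
Final answer: [14, 15, 18, 27, 28, 29, 30]


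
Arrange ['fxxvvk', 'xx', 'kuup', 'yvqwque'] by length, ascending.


Compute lengths:
  'fxxvvk' has length 6
  'xx' has length 2
  'kuup' has length 4
  'yvqwque' has length 7
Lengths in increasing order: 2 < 4 < 6 < 7
Listing the words in that order gives the answer.
Final answer: ['xx', 'kuup', 'fxxvvk', 'yvqwque']


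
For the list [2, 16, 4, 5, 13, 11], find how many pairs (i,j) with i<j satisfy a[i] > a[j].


For each element, count the later elements that are smaller than it:
  2 (index 0): smaller elements after it = [] -> 0
  16 (index 1): smaller elements after it = [4, 5, 13, 11] -> 4
  4 (index 2): smaller elements after it = [] -> 0
  5 (index 3): smaller elements after it = [] -> 0
  13 (index 4): smaller elements after it = [11] -> 1
Total inversions = 0 + 4 + 0 + 0 + 1 = 5
Final answer: 5


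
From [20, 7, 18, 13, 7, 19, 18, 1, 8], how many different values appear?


List all unique values:
Distinct values: [1, 7, 8, 13, 18, 19, 20]
Count = 7
Final answer: 7


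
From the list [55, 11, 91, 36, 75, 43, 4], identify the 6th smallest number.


Sort ascending: [4, 11, 36, 43, 55, 75, 91]
The 6th element (1-indexed) is at index 5.
Value = 75
Final answer: 75


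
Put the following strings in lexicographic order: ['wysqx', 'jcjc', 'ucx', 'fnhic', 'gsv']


Compare strings character by character (the first differing letter decides):
  'fnhic' < 'gsv' since 'f' < 'g' at position 1
  'gsv' < 'jcjc' since 'g' < 'j' at position 1
  'jcjc' < 'ucx' since 'j' < 'u' at position 1
  'ucx' < 'wysqx' since 'u' < 'w' at position 1
Chaining these comparisons gives the alphabetical order.
Final answer: ['fnhic', 'gsv', 'jcjc', 'ucx', 'wysqx']


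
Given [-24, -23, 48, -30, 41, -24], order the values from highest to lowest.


Original list: [-24, -23, 48, -30, 41, -24]
Repeatedly take the largest remaining element:
  Remaining [-24, -23, 48, -30, 41, -24] -> largest is 48
  Remaining [-24, -23, -30, 41, -24] -> largest is 41
  Remaining [-24, -23, -30, -24] -> largest is -23
  Remaining [-24, -30, -24] -> largest is -24
  Remaining [-30, -24] -> largest is -24
  Remaining [-30] -> largest is -30
Collecting the picks in order gives the descending list.
Final answer: [48, 41, -23, -24, -24, -30]


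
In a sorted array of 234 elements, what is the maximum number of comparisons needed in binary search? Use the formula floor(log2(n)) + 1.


Binary search halves the search space each step.
Maximum comparisons = floor(log2(234)) + 1
log2(234) = 7.8704
floor(log2(234)) = 7, so 7 + 1 = 8
Final answer: 8


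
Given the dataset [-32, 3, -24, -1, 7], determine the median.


First, sort the list: [-32, -24, -1, 3, 7]
The list has 5 elements (odd count).
The middle index is 2 (0-based), and the element there is -1.
Final answer: -1


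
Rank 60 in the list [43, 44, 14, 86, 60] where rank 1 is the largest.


Sort descending: [86, 60, 44, 43, 14]
Find 60 in the sorted list.
60 is at position 2.
Final answer: 2


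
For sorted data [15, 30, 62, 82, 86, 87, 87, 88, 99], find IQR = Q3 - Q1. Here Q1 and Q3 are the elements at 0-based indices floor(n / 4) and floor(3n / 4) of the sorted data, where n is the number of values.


The data has n = 9 elements.
Q1 index = floor(9 / 4) = floor(2.25) = 2; Q3 index = floor(3 * 9 / 4) = floor(6.75) = 6
Q1 = element at index 2 = 62
Q3 = element at index 6 = 87
IQR = 87 - 62 = 25
Final answer: 25


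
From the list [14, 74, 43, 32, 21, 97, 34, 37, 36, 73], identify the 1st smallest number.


Sort ascending: [14, 21, 32, 34, 36, 37, 43, 73, 74, 97]
The 1st element (1-indexed) is at index 0.
Value = 14
Final answer: 14


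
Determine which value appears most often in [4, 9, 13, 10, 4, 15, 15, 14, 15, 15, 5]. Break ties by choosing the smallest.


Count the frequency of each value:
  4 appears 2 time(s)
  5 appears 1 time(s)
  9 appears 1 time(s)
  10 appears 1 time(s)
  13 appears 1 time(s)
  14 appears 1 time(s)
  15 appears 4 time(s)
Maximum frequency is 4.
Only 15 reaches that frequency, so it is the mode.
Final answer: 15


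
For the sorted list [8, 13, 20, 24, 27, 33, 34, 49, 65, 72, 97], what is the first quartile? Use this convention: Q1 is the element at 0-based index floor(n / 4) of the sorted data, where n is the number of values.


The list has n = 11 elements.
Q1 index = floor(11 / 4) = floor(2.75) = 2
Counting from index 0 in the sorted data, the element at index 2 is 20.
Final answer: 20


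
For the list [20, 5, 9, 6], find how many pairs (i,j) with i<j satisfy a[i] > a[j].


For each element, count the later elements that are smaller than it:
  20 (index 0): smaller elements after it = [5, 9, 6] -> 3
  5 (index 1): smaller elements after it = [] -> 0
  9 (index 2): smaller elements after it = [6] -> 1
Total inversions = 3 + 0 + 1 = 4
Final answer: 4


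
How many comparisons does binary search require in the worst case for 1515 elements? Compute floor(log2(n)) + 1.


Binary search halves the search space each step.
Maximum comparisons = floor(log2(1515)) + 1
log2(1515) = 10.5651
floor(log2(1515)) = 10, so 10 + 1 = 11
Final answer: 11


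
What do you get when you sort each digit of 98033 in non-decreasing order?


The number 98033 has digits: 9, 8, 0, 3, 3
Sorted: 0, 3, 3, 8, 9
Joining the sorted digits gives the result.
Final answer: 03389


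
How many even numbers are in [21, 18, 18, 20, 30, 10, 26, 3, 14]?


Check each element:
  21 is odd
  18 is even
  18 is even
  20 is even
  30 is even
  10 is even
  26 is even
  3 is odd
  14 is even
Evens: [18, 18, 20, 30, 10, 26, 14]
Count of evens = 7
Final answer: 7


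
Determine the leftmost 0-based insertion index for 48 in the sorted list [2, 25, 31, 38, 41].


List is sorted: [2, 25, 31, 38, 41]
We need the leftmost position where 48 can be inserted, i.e. the first index whose element is >= 48 (or the end of the list if none is).
Binary search with low=0, high=5 (0-based indices):
  low=0, high=5, mid=2: a[2]=31 < 48, so low = 3
  low=3, high=5, mid=4: a[4]=41 < 48, so low = 5
Now low = high = 5, so the insertion index is 5.
Final answer: 5


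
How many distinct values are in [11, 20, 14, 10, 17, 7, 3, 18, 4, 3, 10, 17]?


List all unique values:
Distinct values: [3, 4, 7, 10, 11, 14, 17, 18, 20]
Count = 9
Final answer: 9


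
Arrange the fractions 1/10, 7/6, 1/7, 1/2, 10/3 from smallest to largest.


Convert to decimal for comparison:
  1/10 = 0.1
  7/6 = 1.1667
  1/7 = 0.1429
  1/2 = 0.5
  10/3 = 3.3333
Decimals in increasing order: 0.1 < 0.1429 < 0.5 < 1.1667 < 3.3333
Writing each back as its fraction gives the sorted order.
Final answer: 1/10, 1/7, 1/2, 7/6, 10/3


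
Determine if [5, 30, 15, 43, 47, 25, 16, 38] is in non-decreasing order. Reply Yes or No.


Check consecutive pairs:
  5 <= 30? True
  30 <= 15? False
  15 <= 43? True
  43 <= 47? True
  47 <= 25? False
  25 <= 16? False
  16 <= 38? True
3 consecutive pair(s) are out of order, so the list is not sorted.
Final answer: No


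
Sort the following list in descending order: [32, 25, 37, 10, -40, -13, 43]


Original list: [32, 25, 37, 10, -40, -13, 43]
Repeatedly take the largest remaining element:
  Remaining [32, 25, 37, 10, -40, -13, 43] -> largest is 43
  Remaining [32, 25, 37, 10, -40, -13] -> largest is 37
  Remaining [32, 25, 10, -40, -13] -> largest is 32
  Remaining [25, 10, -40, -13] -> largest is 25
  Remaining [10, -40, -13] -> largest is 10
  Remaining [-40, -13] -> largest is -13
  Remaining [-40] -> largest is -40
Collecting the picks in order gives the descending list.
Final answer: [43, 37, 32, 25, 10, -13, -40]


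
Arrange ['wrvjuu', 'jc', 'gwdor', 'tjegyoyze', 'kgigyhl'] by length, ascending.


Compute lengths:
  'wrvjuu' has length 6
  'jc' has length 2
  'gwdor' has length 5
  'tjegyoyze' has length 9
  'kgigyhl' has length 7
Lengths in increasing order: 2 < 5 < 6 < 7 < 9
Listing the words in that order gives the answer.
Final answer: ['jc', 'gwdor', 'wrvjuu', 'kgigyhl', 'tjegyoyze']


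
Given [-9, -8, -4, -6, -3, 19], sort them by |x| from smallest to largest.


Compute absolute values:
  |-9| = 9
  |-8| = 8
  |-4| = 4
  |-6| = 6
  |-3| = 3
  |19| = 19
Absolute values in increasing order: 3 < 4 < 6 < 8 < 9 < 19
Listing the original numbers in that order gives the answer.
Final answer: [-3, -4, -6, -8, -9, 19]


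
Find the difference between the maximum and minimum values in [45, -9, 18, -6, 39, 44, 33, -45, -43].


Maximum value: 45
Minimum value: -45
Range = 45 - (-45) = 90
Final answer: 90


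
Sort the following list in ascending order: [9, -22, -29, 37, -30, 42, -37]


Original list: [9, -22, -29, 37, -30, 42, -37]
Repeatedly take the smallest remaining element:
  Remaining [9, -22, -29, 37, -30, 42, -37] -> smallest is -37
  Remaining [9, -22, -29, 37, -30, 42] -> smallest is -30
  Remaining [9, -22, -29, 37, 42] -> smallest is -29
  Remaining [9, -22, 37, 42] -> smallest is -22
  Remaining [9, 37, 42] -> smallest is 9
  Remaining [37, 42] -> smallest is 37
  Remaining [42] -> smallest is 42
Collecting the picks in order gives the sorted list.
Final answer: [-37, -30, -29, -22, 9, 37, 42]


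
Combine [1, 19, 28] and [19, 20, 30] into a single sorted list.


List A: [1, 19, 28]
List B: [19, 20, 30]
Repeatedly compare the front elements and take the smaller:
  1 vs 19 -> take 1
  19 vs 19 -> take 19
  28 vs 19 -> take 19
  28 vs 20 -> take 20
  28 vs 30 -> take 28
  A is exhausted; append the rest of B: [30]
Final answer: [1, 19, 19, 20, 28, 30]


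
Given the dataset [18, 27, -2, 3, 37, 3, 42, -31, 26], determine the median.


First, sort the list: [-31, -2, 3, 3, 18, 26, 27, 37, 42]
The list has 9 elements (odd count).
The middle index is 4 (0-based), and the element there is 18.
Final answer: 18


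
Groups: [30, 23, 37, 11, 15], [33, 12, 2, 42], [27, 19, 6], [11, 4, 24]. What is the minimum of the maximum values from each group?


Find max of each group:
  Group 1: [30, 23, 37, 11, 15] -> max = 37
  Group 2: [33, 12, 2, 42] -> max = 42
  Group 3: [27, 19, 6] -> max = 27
  Group 4: [11, 4, 24] -> max = 24
Maxes: [37, 42, 27, 24]
Minimum of maxes = 24
Final answer: 24


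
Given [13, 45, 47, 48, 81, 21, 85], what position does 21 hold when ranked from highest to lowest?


Sort descending: [85, 81, 48, 47, 45, 21, 13]
Find 21 in the sorted list.
21 is at position 6.
Final answer: 6


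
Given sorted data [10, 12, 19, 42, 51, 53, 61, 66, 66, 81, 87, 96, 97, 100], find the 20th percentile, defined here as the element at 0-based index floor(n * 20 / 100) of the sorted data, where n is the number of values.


The dataset has n = 14 elements.
Index = floor(14 * 20 / 100) = floor(280 / 100) = floor(2.8) = 2
Counting from index 0 in the sorted data, the element at index 2 is 19.
Final answer: 19


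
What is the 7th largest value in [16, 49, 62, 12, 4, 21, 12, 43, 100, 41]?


Sort descending: [100, 62, 49, 43, 41, 21, 16, 12, 12, 4]
The 7th element (1-indexed) is at index 6.
Value = 16
Final answer: 16


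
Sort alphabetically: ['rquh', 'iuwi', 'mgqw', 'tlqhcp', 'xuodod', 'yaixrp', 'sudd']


Compare strings character by character (the first differing letter decides):
  'iuwi' < 'mgqw' since 'i' < 'm' at position 1
  'mgqw' < 'rquh' since 'm' < 'r' at position 1
  'rquh' < 'sudd' since 'r' < 's' at position 1
  'sudd' < 'tlqhcp' since 's' < 't' at position 1
  'tlqhcp' < 'xuodod' since 't' < 'x' at position 1
  'xuodod' < 'yaixrp' since 'x' < 'y' at position 1
Chaining these comparisons gives the alphabetical order.
Final answer: ['iuwi', 'mgqw', 'rquh', 'sudd', 'tlqhcp', 'xuodod', 'yaixrp']


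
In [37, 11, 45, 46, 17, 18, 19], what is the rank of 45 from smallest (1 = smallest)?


Sort ascending: [11, 17, 18, 19, 37, 45, 46]
Find 45 in the sorted list.
45 is at position 6 (1-indexed).
Final answer: 6


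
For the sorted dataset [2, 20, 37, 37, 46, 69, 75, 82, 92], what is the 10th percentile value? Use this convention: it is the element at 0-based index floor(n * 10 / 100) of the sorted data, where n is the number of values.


The dataset has n = 9 elements.
Index = floor(9 * 10 / 100) = floor(90 / 100) = floor(0.9) = 0
Counting from index 0 in the sorted data, the element at index 0 is 2.
Final answer: 2


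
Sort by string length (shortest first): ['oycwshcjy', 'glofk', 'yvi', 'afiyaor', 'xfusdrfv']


Compute lengths:
  'oycwshcjy' has length 9
  'glofk' has length 5
  'yvi' has length 3
  'afiyaor' has length 7
  'xfusdrfv' has length 8
Lengths in increasing order: 3 < 5 < 7 < 8 < 9
Listing the words in that order gives the answer.
Final answer: ['yvi', 'glofk', 'afiyaor', 'xfusdrfv', 'oycwshcjy']


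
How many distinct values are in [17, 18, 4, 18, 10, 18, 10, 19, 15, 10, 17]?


List all unique values:
Distinct values: [4, 10, 15, 17, 18, 19]
Count = 6
Final answer: 6


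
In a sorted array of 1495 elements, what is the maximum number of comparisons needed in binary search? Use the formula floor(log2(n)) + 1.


Binary search halves the search space each step.
Maximum comparisons = floor(log2(1495)) + 1
log2(1495) = 10.5459
floor(log2(1495)) = 10, so 10 + 1 = 11
Final answer: 11


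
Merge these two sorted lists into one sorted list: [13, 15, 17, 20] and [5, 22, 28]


List A: [13, 15, 17, 20]
List B: [5, 22, 28]
Repeatedly compare the front elements and take the smaller:
  13 vs 5 -> take 5
  13 vs 22 -> take 13
  15 vs 22 -> take 15
  17 vs 22 -> take 17
  20 vs 22 -> take 20
  A is exhausted; append the rest of B: [22, 28]
Final answer: [5, 13, 15, 17, 20, 22, 28]


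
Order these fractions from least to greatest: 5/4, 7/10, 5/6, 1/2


Convert to decimal for comparison:
  5/4 = 1.25
  7/10 = 0.7
  5/6 = 0.8333
  1/2 = 0.5
Decimals in increasing order: 0.5 < 0.7 < 0.8333 < 1.25
Writing each back as its fraction gives the sorted order.
Final answer: 1/2, 7/10, 5/6, 5/4


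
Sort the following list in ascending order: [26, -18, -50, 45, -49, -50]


Original list: [26, -18, -50, 45, -49, -50]
Repeatedly take the smallest remaining element:
  Remaining [26, -18, -50, 45, -49, -50] -> smallest is -50
  Remaining [26, -18, 45, -49, -50] -> smallest is -50
  Remaining [26, -18, 45, -49] -> smallest is -49
  Remaining [26, -18, 45] -> smallest is -18
  Remaining [26, 45] -> smallest is 26
  Remaining [45] -> smallest is 45
Collecting the picks in order gives the sorted list.
Final answer: [-50, -50, -49, -18, 26, 45]


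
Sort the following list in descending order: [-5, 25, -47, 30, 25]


Original list: [-5, 25, -47, 30, 25]
Repeatedly take the largest remaining element:
  Remaining [-5, 25, -47, 30, 25] -> largest is 30
  Remaining [-5, 25, -47, 25] -> largest is 25
  Remaining [-5, -47, 25] -> largest is 25
  Remaining [-5, -47] -> largest is -5
  Remaining [-47] -> largest is -47
Collecting the picks in order gives the descending list.
Final answer: [30, 25, 25, -5, -47]


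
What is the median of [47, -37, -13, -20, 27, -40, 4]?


First, sort the list: [-40, -37, -20, -13, 4, 27, 47]
The list has 7 elements (odd count).
The middle index is 3 (0-based), and the element there is -13.
Final answer: -13


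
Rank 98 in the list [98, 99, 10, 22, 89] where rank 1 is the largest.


Sort descending: [99, 98, 89, 22, 10]
Find 98 in the sorted list.
98 is at position 2.
Final answer: 2


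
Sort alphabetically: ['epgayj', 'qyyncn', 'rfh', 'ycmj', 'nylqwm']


Compare strings character by character (the first differing letter decides):
  'epgayj' < 'nylqwm' since 'e' < 'n' at position 1
  'nylqwm' < 'qyyncn' since 'n' < 'q' at position 1
  'qyyncn' < 'rfh' since 'q' < 'r' at position 1
  'rfh' < 'ycmj' since 'r' < 'y' at position 1
Chaining these comparisons gives the alphabetical order.
Final answer: ['epgayj', 'nylqwm', 'qyyncn', 'rfh', 'ycmj']


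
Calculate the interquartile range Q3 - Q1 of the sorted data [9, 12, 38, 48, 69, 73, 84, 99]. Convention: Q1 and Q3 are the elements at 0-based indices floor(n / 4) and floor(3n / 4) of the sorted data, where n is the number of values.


The data has n = 8 elements.
Q1 index = floor(8 / 4) = floor(2) = 2; Q3 index = floor(3 * 8 / 4) = floor(6) = 6
Q1 = element at index 2 = 38
Q3 = element at index 6 = 84
IQR = 84 - 38 = 46
Final answer: 46


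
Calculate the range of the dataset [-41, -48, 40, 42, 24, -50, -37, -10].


Maximum value: 42
Minimum value: -50
Range = 42 - (-50) = 92
Final answer: 92


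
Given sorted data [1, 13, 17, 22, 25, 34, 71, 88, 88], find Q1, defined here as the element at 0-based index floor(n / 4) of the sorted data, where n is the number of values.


The list has n = 9 elements.
Q1 index = floor(9 / 4) = floor(2.25) = 2
Counting from index 0 in the sorted data, the element at index 2 is 17.
Final answer: 17


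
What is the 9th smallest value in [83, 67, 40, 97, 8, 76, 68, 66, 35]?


Sort ascending: [8, 35, 40, 66, 67, 68, 76, 83, 97]
The 9th element (1-indexed) is at index 8.
Value = 97
Final answer: 97


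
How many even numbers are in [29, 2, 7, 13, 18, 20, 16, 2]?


Check each element:
  29 is odd
  2 is even
  7 is odd
  13 is odd
  18 is even
  20 is even
  16 is even
  2 is even
Evens: [2, 18, 20, 16, 2]
Count of evens = 5
Final answer: 5


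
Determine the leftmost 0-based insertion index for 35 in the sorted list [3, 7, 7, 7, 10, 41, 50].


List is sorted: [3, 7, 7, 7, 10, 41, 50]
We need the leftmost position where 35 can be inserted, i.e. the first index whose element is >= 35 (or the end of the list if none is).
Binary search with low=0, high=7 (0-based indices):
  low=0, high=7, mid=3: a[3]=7 < 35, so low = 4
  low=4, high=7, mid=5: a[5]=41 >= 35, so high = 5
  low=4, high=5, mid=4: a[4]=10 < 35, so low = 5
Now low = high = 5, so the insertion index is 5.
Final answer: 5


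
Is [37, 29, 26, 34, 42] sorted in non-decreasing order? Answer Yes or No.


Check consecutive pairs:
  37 <= 29? False
  29 <= 26? False
  26 <= 34? True
  34 <= 42? True
2 consecutive pair(s) are out of order, so the list is not sorted.
Final answer: No


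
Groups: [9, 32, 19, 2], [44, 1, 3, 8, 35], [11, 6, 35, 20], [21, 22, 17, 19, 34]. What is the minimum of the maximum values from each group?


Find max of each group:
  Group 1: [9, 32, 19, 2] -> max = 32
  Group 2: [44, 1, 3, 8, 35] -> max = 44
  Group 3: [11, 6, 35, 20] -> max = 35
  Group 4: [21, 22, 17, 19, 34] -> max = 34
Maxes: [32, 44, 35, 34]
Minimum of maxes = 32
Final answer: 32


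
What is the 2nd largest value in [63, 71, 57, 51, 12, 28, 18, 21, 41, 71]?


Sort descending: [71, 71, 63, 57, 51, 41, 28, 21, 18, 12]
The 2nd element (1-indexed) is at index 1.
Value = 71
Final answer: 71


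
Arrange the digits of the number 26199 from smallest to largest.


The number 26199 has digits: 2, 6, 1, 9, 9
Sorted: 1, 2, 6, 9, 9
Joining the sorted digits gives the result.
Final answer: 12699


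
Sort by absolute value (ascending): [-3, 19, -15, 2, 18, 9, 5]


Compute absolute values:
  |-3| = 3
  |19| = 19
  |-15| = 15
  |2| = 2
  |18| = 18
  |9| = 9
  |5| = 5
Absolute values in increasing order: 2 < 3 < 5 < 9 < 15 < 18 < 19
Listing the original numbers in that order gives the answer.
Final answer: [2, -3, 5, 9, -15, 18, 19]


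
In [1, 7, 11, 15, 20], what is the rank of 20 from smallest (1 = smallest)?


Sort ascending: [1, 7, 11, 15, 20]
Find 20 in the sorted list.
20 is at position 5 (1-indexed).
Final answer: 5


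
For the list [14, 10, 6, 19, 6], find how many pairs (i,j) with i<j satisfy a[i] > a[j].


For each element, count the later elements that are smaller than it:
  14 (index 0): smaller elements after it = [10, 6, 6] -> 3
  10 (index 1): smaller elements after it = [6, 6] -> 2
  6 (index 2): smaller elements after it = [] -> 0
  19 (index 3): smaller elements after it = [6] -> 1
Total inversions = 3 + 2 + 0 + 1 = 6
Final answer: 6


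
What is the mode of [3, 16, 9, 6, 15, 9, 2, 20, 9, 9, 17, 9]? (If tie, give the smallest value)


Count the frequency of each value:
  2 appears 1 time(s)
  3 appears 1 time(s)
  6 appears 1 time(s)
  9 appears 5 time(s)
  15 appears 1 time(s)
  16 appears 1 time(s)
  17 appears 1 time(s)
  20 appears 1 time(s)
Maximum frequency is 5.
Only 9 reaches that frequency, so it is the mode.
Final answer: 9


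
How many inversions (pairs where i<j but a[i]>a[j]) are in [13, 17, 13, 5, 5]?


For each element, count the later elements that are smaller than it:
  13 (index 0): smaller elements after it = [5, 5] -> 2
  17 (index 1): smaller elements after it = [13, 5, 5] -> 3
  13 (index 2): smaller elements after it = [5, 5] -> 2
  5 (index 3): smaller elements after it = [] -> 0
Total inversions = 2 + 3 + 2 + 0 = 7
Final answer: 7


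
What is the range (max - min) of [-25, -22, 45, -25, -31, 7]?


Maximum value: 45
Minimum value: -31
Range = 45 - (-31) = 76
Final answer: 76


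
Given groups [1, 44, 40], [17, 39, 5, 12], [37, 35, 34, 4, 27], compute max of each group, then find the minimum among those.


Find max of each group:
  Group 1: [1, 44, 40] -> max = 44
  Group 2: [17, 39, 5, 12] -> max = 39
  Group 3: [37, 35, 34, 4, 27] -> max = 37
Maxes: [44, 39, 37]
Minimum of maxes = 37
Final answer: 37


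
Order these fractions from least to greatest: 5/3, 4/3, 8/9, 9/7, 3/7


Convert to decimal for comparison:
  5/3 = 1.6667
  4/3 = 1.3333
  8/9 = 0.8889
  9/7 = 1.2857
  3/7 = 0.4286
Decimals in increasing order: 0.4286 < 0.8889 < 1.2857 < 1.3333 < 1.6667
Writing each back as its fraction gives the sorted order.
Final answer: 3/7, 8/9, 9/7, 4/3, 5/3


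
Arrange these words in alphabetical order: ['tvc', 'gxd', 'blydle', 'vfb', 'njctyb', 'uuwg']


Compare strings character by character (the first differing letter decides):
  'blydle' < 'gxd' since 'b' < 'g' at position 1
  'gxd' < 'njctyb' since 'g' < 'n' at position 1
  'njctyb' < 'tvc' since 'n' < 't' at position 1
  'tvc' < 'uuwg' since 't' < 'u' at position 1
  'uuwg' < 'vfb' since 'u' < 'v' at position 1
Chaining these comparisons gives the alphabetical order.
Final answer: ['blydle', 'gxd', 'njctyb', 'tvc', 'uuwg', 'vfb']


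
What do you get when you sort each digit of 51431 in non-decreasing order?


The number 51431 has digits: 5, 1, 4, 3, 1
Sorted: 1, 1, 3, 4, 5
Joining the sorted digits gives the result.
Final answer: 11345


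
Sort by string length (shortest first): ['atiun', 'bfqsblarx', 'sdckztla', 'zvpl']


Compute lengths:
  'atiun' has length 5
  'bfqsblarx' has length 9
  'sdckztla' has length 8
  'zvpl' has length 4
Lengths in increasing order: 4 < 5 < 8 < 9
Listing the words in that order gives the answer.
Final answer: ['zvpl', 'atiun', 'sdckztla', 'bfqsblarx']


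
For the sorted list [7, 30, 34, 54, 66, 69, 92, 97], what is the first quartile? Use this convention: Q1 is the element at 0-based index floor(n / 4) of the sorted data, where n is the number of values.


The list has n = 8 elements.
Q1 index = floor(8 / 4) = floor(2) = 2
Counting from index 0 in the sorted data, the element at index 2 is 34.
Final answer: 34


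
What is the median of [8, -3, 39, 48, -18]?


First, sort the list: [-18, -3, 8, 39, 48]
The list has 5 elements (odd count).
The middle index is 2 (0-based), and the element there is 8.
Final answer: 8


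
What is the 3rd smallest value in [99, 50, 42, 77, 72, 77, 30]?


Sort ascending: [30, 42, 50, 72, 77, 77, 99]
The 3rd element (1-indexed) is at index 2.
Value = 50
Final answer: 50


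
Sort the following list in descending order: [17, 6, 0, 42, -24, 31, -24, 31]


Original list: [17, 6, 0, 42, -24, 31, -24, 31]
Repeatedly take the largest remaining element:
  Remaining [17, 6, 0, 42, -24, 31, -24, 31] -> largest is 42
  Remaining [17, 6, 0, -24, 31, -24, 31] -> largest is 31
  Remaining [17, 6, 0, -24, -24, 31] -> largest is 31
  Remaining [17, 6, 0, -24, -24] -> largest is 17
  Remaining [6, 0, -24, -24] -> largest is 6
  Remaining [0, -24, -24] -> largest is 0
  Remaining [-24, -24] -> largest is -24
  Remaining [-24] -> largest is -24
Collecting the picks in order gives the descending list.
Final answer: [42, 31, 31, 17, 6, 0, -24, -24]


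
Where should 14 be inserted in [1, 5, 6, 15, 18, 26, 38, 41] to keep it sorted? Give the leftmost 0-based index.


List is sorted: [1, 5, 6, 15, 18, 26, 38, 41]
We need the leftmost position where 14 can be inserted, i.e. the first index whose element is >= 14 (or the end of the list if none is).
Binary search with low=0, high=8 (0-based indices):
  low=0, high=8, mid=4: a[4]=18 >= 14, so high = 4
  low=0, high=4, mid=2: a[2]=6 < 14, so low = 3
  low=3, high=4, mid=3: a[3]=15 >= 14, so high = 3
Now low = high = 3, so the insertion index is 3.
Final answer: 3


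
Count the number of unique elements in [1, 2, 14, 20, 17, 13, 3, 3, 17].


List all unique values:
Distinct values: [1, 2, 3, 13, 14, 17, 20]
Count = 7
Final answer: 7


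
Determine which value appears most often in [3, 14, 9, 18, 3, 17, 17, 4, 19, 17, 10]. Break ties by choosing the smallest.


Count the frequency of each value:
  3 appears 2 time(s)
  4 appears 1 time(s)
  9 appears 1 time(s)
  10 appears 1 time(s)
  14 appears 1 time(s)
  17 appears 3 time(s)
  18 appears 1 time(s)
  19 appears 1 time(s)
Maximum frequency is 3.
Only 17 reaches that frequency, so it is the mode.
Final answer: 17


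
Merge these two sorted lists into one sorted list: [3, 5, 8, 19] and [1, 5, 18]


List A: [3, 5, 8, 19]
List B: [1, 5, 18]
Repeatedly compare the front elements and take the smaller:
  3 vs 1 -> take 1
  3 vs 5 -> take 3
  5 vs 5 -> take 5
  8 vs 5 -> take 5
  8 vs 18 -> take 8
  19 vs 18 -> take 18
  B is exhausted; append the rest of A: [19]
Final answer: [1, 3, 5, 5, 8, 18, 19]


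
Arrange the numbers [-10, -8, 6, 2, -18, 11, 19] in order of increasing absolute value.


Compute absolute values:
  |-10| = 10
  |-8| = 8
  |6| = 6
  |2| = 2
  |-18| = 18
  |11| = 11
  |19| = 19
Absolute values in increasing order: 2 < 6 < 8 < 10 < 11 < 18 < 19
Listing the original numbers in that order gives the answer.
Final answer: [2, 6, -8, -10, 11, -18, 19]


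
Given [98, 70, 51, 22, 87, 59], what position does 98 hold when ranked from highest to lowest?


Sort descending: [98, 87, 70, 59, 51, 22]
Find 98 in the sorted list.
98 is at position 1.
Final answer: 1


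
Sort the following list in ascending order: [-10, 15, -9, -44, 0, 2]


Original list: [-10, 15, -9, -44, 0, 2]
Repeatedly take the smallest remaining element:
  Remaining [-10, 15, -9, -44, 0, 2] -> smallest is -44
  Remaining [-10, 15, -9, 0, 2] -> smallest is -10
  Remaining [15, -9, 0, 2] -> smallest is -9
  Remaining [15, 0, 2] -> smallest is 0
  Remaining [15, 2] -> smallest is 2
  Remaining [15] -> smallest is 15
Collecting the picks in order gives the sorted list.
Final answer: [-44, -10, -9, 0, 2, 15]


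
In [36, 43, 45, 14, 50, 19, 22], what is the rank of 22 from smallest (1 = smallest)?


Sort ascending: [14, 19, 22, 36, 43, 45, 50]
Find 22 in the sorted list.
22 is at position 3 (1-indexed).
Final answer: 3


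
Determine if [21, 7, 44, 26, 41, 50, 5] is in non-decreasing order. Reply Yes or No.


Check consecutive pairs:
  21 <= 7? False
  7 <= 44? True
  44 <= 26? False
  26 <= 41? True
  41 <= 50? True
  50 <= 5? False
3 consecutive pair(s) are out of order, so the list is not sorted.
Final answer: No


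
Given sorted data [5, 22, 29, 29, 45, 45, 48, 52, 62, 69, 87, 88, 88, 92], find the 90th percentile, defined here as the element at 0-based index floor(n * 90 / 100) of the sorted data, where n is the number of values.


The dataset has n = 14 elements.
Index = floor(14 * 90 / 100) = floor(1260 / 100) = floor(12.6) = 12
Counting from index 0 in the sorted data, the element at index 12 is 88.
Final answer: 88


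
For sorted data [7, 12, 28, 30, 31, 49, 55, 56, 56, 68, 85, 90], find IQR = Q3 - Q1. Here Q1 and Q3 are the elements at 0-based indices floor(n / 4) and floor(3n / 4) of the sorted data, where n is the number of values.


The data has n = 12 elements.
Q1 index = floor(12 / 4) = floor(3) = 3; Q3 index = floor(3 * 12 / 4) = floor(9) = 9
Q1 = element at index 3 = 30
Q3 = element at index 9 = 68
IQR = 68 - 30 = 38
Final answer: 38


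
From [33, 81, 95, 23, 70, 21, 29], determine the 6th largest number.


Sort descending: [95, 81, 70, 33, 29, 23, 21]
The 6th element (1-indexed) is at index 5.
Value = 23
Final answer: 23


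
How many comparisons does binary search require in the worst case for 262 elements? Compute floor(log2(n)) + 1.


Binary search halves the search space each step.
Maximum comparisons = floor(log2(262)) + 1
log2(262) = 8.0334
floor(log2(262)) = 8, so 8 + 1 = 9
Final answer: 9


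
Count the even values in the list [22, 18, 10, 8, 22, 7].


Check each element:
  22 is even
  18 is even
  10 is even
  8 is even
  22 is even
  7 is odd
Evens: [22, 18, 10, 8, 22]
Count of evens = 5
Final answer: 5


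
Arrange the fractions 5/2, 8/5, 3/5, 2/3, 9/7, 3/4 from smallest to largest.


Convert to decimal for comparison:
  5/2 = 2.5
  8/5 = 1.6
  3/5 = 0.6
  2/3 = 0.6667
  9/7 = 1.2857
  3/4 = 0.75
Decimals in increasing order: 0.6 < 0.6667 < 0.75 < 1.2857 < 1.6 < 2.5
Writing each back as its fraction gives the sorted order.
Final answer: 3/5, 2/3, 3/4, 9/7, 8/5, 5/2


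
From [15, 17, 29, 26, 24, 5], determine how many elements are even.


Check each element:
  15 is odd
  17 is odd
  29 is odd
  26 is even
  24 is even
  5 is odd
Evens: [26, 24]
Count of evens = 2
Final answer: 2


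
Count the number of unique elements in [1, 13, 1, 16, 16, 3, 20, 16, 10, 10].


List all unique values:
Distinct values: [1, 3, 10, 13, 16, 20]
Count = 6
Final answer: 6


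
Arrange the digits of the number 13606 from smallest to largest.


The number 13606 has digits: 1, 3, 6, 0, 6
Sorted: 0, 1, 3, 6, 6
Joining the sorted digits gives the result.
Final answer: 01366


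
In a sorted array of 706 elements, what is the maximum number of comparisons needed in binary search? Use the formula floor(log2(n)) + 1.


Binary search halves the search space each step.
Maximum comparisons = floor(log2(706)) + 1
log2(706) = 9.4635
floor(log2(706)) = 9, so 9 + 1 = 10
Final answer: 10


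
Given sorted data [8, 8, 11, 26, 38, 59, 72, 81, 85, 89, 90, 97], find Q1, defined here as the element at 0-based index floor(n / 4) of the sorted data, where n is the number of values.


The list has n = 12 elements.
Q1 index = floor(12 / 4) = floor(3) = 3
Counting from index 0 in the sorted data, the element at index 3 is 26.
Final answer: 26


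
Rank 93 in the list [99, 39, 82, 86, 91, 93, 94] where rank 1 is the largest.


Sort descending: [99, 94, 93, 91, 86, 82, 39]
Find 93 in the sorted list.
93 is at position 3.
Final answer: 3


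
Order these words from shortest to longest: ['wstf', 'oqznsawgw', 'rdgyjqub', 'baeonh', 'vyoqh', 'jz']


Compute lengths:
  'wstf' has length 4
  'oqznsawgw' has length 9
  'rdgyjqub' has length 8
  'baeonh' has length 6
  'vyoqh' has length 5
  'jz' has length 2
Lengths in increasing order: 2 < 4 < 5 < 6 < 8 < 9
Listing the words in that order gives the answer.
Final answer: ['jz', 'wstf', 'vyoqh', 'baeonh', 'rdgyjqub', 'oqznsawgw']


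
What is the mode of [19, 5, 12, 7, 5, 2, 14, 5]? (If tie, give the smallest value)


Count the frequency of each value:
  2 appears 1 time(s)
  5 appears 3 time(s)
  7 appears 1 time(s)
  12 appears 1 time(s)
  14 appears 1 time(s)
  19 appears 1 time(s)
Maximum frequency is 3.
Only 5 reaches that frequency, so it is the mode.
Final answer: 5


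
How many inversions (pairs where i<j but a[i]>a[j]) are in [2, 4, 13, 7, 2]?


For each element, count the later elements that are smaller than it:
  2 (index 0): smaller elements after it = [] -> 0
  4 (index 1): smaller elements after it = [2] -> 1
  13 (index 2): smaller elements after it = [7, 2] -> 2
  7 (index 3): smaller elements after it = [2] -> 1
Total inversions = 0 + 1 + 2 + 1 = 4
Final answer: 4


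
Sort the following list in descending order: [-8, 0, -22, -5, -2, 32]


Original list: [-8, 0, -22, -5, -2, 32]
Repeatedly take the largest remaining element:
  Remaining [-8, 0, -22, -5, -2, 32] -> largest is 32
  Remaining [-8, 0, -22, -5, -2] -> largest is 0
  Remaining [-8, -22, -5, -2] -> largest is -2
  Remaining [-8, -22, -5] -> largest is -5
  Remaining [-8, -22] -> largest is -8
  Remaining [-22] -> largest is -22
Collecting the picks in order gives the descending list.
Final answer: [32, 0, -2, -5, -8, -22]


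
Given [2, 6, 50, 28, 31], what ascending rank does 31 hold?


Sort ascending: [2, 6, 28, 31, 50]
Find 31 in the sorted list.
31 is at position 4 (1-indexed).
Final answer: 4


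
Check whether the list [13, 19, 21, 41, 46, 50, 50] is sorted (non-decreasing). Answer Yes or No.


Check consecutive pairs:
  13 <= 19? True
  19 <= 21? True
  21 <= 41? True
  41 <= 46? True
  46 <= 50? True
  50 <= 50? True
Every consecutive pair is in order, so the list is non-decreasing.
Final answer: Yes


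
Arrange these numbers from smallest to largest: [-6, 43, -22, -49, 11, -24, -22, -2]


Original list: [-6, 43, -22, -49, 11, -24, -22, -2]
Repeatedly take the smallest remaining element:
  Remaining [-6, 43, -22, -49, 11, -24, -22, -2] -> smallest is -49
  Remaining [-6, 43, -22, 11, -24, -22, -2] -> smallest is -24
  Remaining [-6, 43, -22, 11, -22, -2] -> smallest is -22
  Remaining [-6, 43, 11, -22, -2] -> smallest is -22
  Remaining [-6, 43, 11, -2] -> smallest is -6
  Remaining [43, 11, -2] -> smallest is -2
  Remaining [43, 11] -> smallest is 11
  Remaining [43] -> smallest is 43
Collecting the picks in order gives the sorted list.
Final answer: [-49, -24, -22, -22, -6, -2, 11, 43]


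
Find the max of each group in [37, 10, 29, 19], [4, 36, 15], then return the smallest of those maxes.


Find max of each group:
  Group 1: [37, 10, 29, 19] -> max = 37
  Group 2: [4, 36, 15] -> max = 36
Maxes: [37, 36]
Minimum of maxes = 36
Final answer: 36


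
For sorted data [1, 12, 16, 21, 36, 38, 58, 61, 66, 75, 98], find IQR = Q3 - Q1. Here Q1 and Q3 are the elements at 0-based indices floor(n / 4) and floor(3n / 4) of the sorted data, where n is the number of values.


The data has n = 11 elements.
Q1 index = floor(11 / 4) = floor(2.75) = 2; Q3 index = floor(3 * 11 / 4) = floor(8.25) = 8
Q1 = element at index 2 = 16
Q3 = element at index 8 = 66
IQR = 66 - 16 = 50
Final answer: 50


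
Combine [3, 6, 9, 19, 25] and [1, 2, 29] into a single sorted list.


List A: [3, 6, 9, 19, 25]
List B: [1, 2, 29]
Repeatedly compare the front elements and take the smaller:
  3 vs 1 -> take 1
  3 vs 2 -> take 2
  3 vs 29 -> take 3
  6 vs 29 -> take 6
  9 vs 29 -> take 9
  19 vs 29 -> take 19
  25 vs 29 -> take 25
  A is exhausted; append the rest of B: [29]
Final answer: [1, 2, 3, 6, 9, 19, 25, 29]
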